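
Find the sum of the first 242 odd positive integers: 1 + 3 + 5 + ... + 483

Sum of first n odd numbers = n²
= 242²
= 58564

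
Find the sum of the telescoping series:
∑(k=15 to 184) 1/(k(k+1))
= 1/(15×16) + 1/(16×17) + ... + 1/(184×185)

Partial fractions: 1/(k(k+1)) = 1/k - 1/(k+1)
The series telescopes:
= (1/15 - 1/16) + (1/16 - 1/17) + ... + (1/184 - 1/185)
= 1/15 - 1/185
= 34/555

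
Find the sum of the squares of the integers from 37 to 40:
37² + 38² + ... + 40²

Use ∑_{k=1}^{n} k² = n(n+1)(2n+1)/6, then subtract the first 36 terms.
∑_{k=1}^{40} k² = 40×41×81/6 = 22140
∑_{k=1}^{36} k² = 36×37×73/6 = 16206
∑_{k=37}^{40} k² = 22140 - 16206 = 5934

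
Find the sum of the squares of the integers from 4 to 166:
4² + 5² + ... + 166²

Use ∑_{k=1}^{n} k² = n(n+1)(2n+1)/6, then subtract the first 3 terms.
∑_{k=1}^{166} k² = 166×167×333/6 = 1538571
∑_{k=1}^{3} k² = 3×4×7/6 = 14
∑_{k=4}^{166} k² = 1538571 - 14 = 1538557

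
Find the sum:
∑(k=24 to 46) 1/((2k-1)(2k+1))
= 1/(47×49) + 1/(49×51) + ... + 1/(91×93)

Partial fractions: 1/((2k-1)(2k+1)) = (1/2)[1/(2k-1) - 1/(2k+1)]
The series telescopes:
= (1/2)[1/47 - 1/93]
= 23/4371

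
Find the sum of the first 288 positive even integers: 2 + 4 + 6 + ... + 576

Sum of first n even numbers = n(n+1)
= 288×289
= 83232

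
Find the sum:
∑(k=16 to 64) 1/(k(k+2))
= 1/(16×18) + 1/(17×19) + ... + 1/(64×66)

Partial fractions: 1/(k(k+2)) = (1/2)[1/k - 1/(k+2)]
Telescoping leaves the first two and last two terms:
= (1/2)[1/16 + 1/17 - 1/65 - 1/66]
= 52969/1166880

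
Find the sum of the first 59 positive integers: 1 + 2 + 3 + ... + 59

Formula: ∑k = n(n+1)/2
= 59×60/2
= 3540/2
= 1770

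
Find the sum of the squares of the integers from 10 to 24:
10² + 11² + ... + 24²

Use ∑_{k=1}^{n} k² = n(n+1)(2n+1)/6, then subtract the first 9 terms.
∑_{k=1}^{24} k² = 24×25×49/6 = 4900
∑_{k=1}^{9} k² = 9×10×19/6 = 285
∑_{k=10}^{24} k² = 4900 - 285 = 4615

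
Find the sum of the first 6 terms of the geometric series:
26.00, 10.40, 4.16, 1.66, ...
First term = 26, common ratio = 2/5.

Sₙ = a(1 - rⁿ) / (1 - r)
S_6 = 26(1 - (2/5)^6) / (1 - (2/5))
S_6 = 26(1 - (64/15625)) / (3/5)
S_6 = 134862/3125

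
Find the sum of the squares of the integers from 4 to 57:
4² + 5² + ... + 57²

Use ∑_{k=1}^{n} k² = n(n+1)(2n+1)/6, then subtract the first 3 terms.
∑_{k=1}^{57} k² = 57×58×115/6 = 63365
∑_{k=1}^{3} k² = 3×4×7/6 = 14
∑_{k=4}^{57} k² = 63365 - 14 = 63351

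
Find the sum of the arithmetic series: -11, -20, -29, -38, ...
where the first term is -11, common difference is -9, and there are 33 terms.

Sₙ = n/2 × (first + last)
Last term = a + (n-1)d = -11 + (33-1)×(-9) = -299
S_33 = 33/2 × (-11 + (-299))
S_33 = 33/2 × (-310) = -5115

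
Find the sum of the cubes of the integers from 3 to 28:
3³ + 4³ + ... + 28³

Use ∑_{k=1}^{n} k³ = [n(n+1)/2]², then subtract the first 2 terms.
∑_{k=1}^{28} k³ = [28×29/2]² = 406² = 164836
∑_{k=1}^{2} k³ = [2×3/2]² = 3² = 9
∑_{k=3}^{28} k³ = 164836 - 9 = 164827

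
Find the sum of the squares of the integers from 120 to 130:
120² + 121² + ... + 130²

Use ∑_{k=1}^{n} k² = n(n+1)(2n+1)/6, then subtract the first 119 terms.
∑_{k=1}^{130} k² = 130×131×261/6 = 740805
∑_{k=1}^{119} k² = 119×120×239/6 = 568820
∑_{k=120}^{130} k² = 740805 - 568820 = 171985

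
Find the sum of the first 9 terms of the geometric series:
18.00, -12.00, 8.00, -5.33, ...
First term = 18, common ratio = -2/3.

Sₙ = a(1 - rⁿ) / (1 - r)
S_9 = 18(1 - (-2/3)^9) / (1 - (-2/3))
S_9 = 18(1 - (-512/19683)) / (5/3)
S_9 = 8078/729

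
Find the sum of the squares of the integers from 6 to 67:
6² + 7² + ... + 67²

Use ∑_{k=1}^{n} k² = n(n+1)(2n+1)/6, then subtract the first 5 terms.
∑_{k=1}^{67} k² = 67×68×135/6 = 102510
∑_{k=1}^{5} k² = 5×6×11/6 = 55
∑_{k=6}^{67} k² = 102510 - 55 = 102455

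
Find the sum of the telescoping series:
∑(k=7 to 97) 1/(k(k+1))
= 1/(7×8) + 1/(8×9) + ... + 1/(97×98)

Partial fractions: 1/(k(k+1)) = 1/k - 1/(k+1)
The series telescopes:
= (1/7 - 1/8) + (1/8 - 1/9) + ... + (1/97 - 1/98)
= 1/7 - 1/98
= 13/98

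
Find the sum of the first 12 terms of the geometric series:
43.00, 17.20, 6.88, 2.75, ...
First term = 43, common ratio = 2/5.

Sₙ = a(1 - rⁿ) / (1 - r)
S_12 = 43(1 - (2/5)^12) / (1 - (2/5))
S_12 = 43(1 - (4096/244140625)) / (3/5)
S_12 = 3499290249/48828125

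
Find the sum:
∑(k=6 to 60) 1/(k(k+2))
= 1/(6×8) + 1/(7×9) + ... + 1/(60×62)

Partial fractions: 1/(k(k+2)) = (1/2)[1/k - 1/(k+2)]
Telescoping leaves the first two and last two terms:
= (1/2)[1/6 + 1/7 - 1/61 - 1/62]
= 5500/39711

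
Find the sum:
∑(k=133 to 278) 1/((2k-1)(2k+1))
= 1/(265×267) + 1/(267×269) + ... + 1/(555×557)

Partial fractions: 1/((2k-1)(2k+1)) = (1/2)[1/(2k-1) - 1/(2k+1)]
The series telescopes:
= (1/2)[1/265 - 1/557]
= 146/147605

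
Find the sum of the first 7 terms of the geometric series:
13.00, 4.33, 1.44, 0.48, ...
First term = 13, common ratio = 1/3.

Sₙ = a(1 - rⁿ) / (1 - r)
S_7 = 13(1 - (1/3)^7) / (1 - (1/3))
S_7 = 13(1 - (1/2187)) / (2/3)
S_7 = 14209/729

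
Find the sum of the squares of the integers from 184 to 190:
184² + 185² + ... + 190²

Use ∑_{k=1}^{n} k² = n(n+1)(2n+1)/6, then subtract the first 183 terms.
∑_{k=1}^{190} k² = 190×191×381/6 = 2304415
∑_{k=1}^{183} k² = 183×184×367/6 = 2059604
∑_{k=184}^{190} k² = 2304415 - 2059604 = 244811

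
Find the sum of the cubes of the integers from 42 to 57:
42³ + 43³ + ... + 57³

Use ∑_{k=1}^{n} k³ = [n(n+1)/2]², then subtract the first 41 terms.
∑_{k=1}^{57} k³ = [57×58/2]² = 1653² = 2732409
∑_{k=1}^{41} k³ = [41×42/2]² = 861² = 741321
∑_{k=42}^{57} k³ = 2732409 - 741321 = 1991088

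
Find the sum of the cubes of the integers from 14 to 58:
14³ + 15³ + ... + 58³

Use ∑_{k=1}^{n} k³ = [n(n+1)/2]², then subtract the first 13 terms.
∑_{k=1}^{58} k³ = [58×59/2]² = 1711² = 2927521
∑_{k=1}^{13} k³ = [13×14/2]² = 91² = 8281
∑_{k=14}^{58} k³ = 2927521 - 8281 = 2919240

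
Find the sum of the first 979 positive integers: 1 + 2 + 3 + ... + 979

Formula: ∑k = n(n+1)/2
= 979×980/2
= 959420/2
= 479710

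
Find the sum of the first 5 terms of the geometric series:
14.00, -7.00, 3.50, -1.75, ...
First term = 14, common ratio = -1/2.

Sₙ = a(1 - rⁿ) / (1 - r)
S_5 = 14(1 - (-1/2)^5) / (1 - (-1/2))
S_5 = 14(1 - (-1/32)) / (3/2)
S_5 = 77/8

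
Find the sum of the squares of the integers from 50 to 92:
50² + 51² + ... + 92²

Use ∑_{k=1}^{n} k² = n(n+1)(2n+1)/6, then subtract the first 49 terms.
∑_{k=1}^{92} k² = 92×93×185/6 = 263810
∑_{k=1}^{49} k² = 49×50×99/6 = 40425
∑_{k=50}^{92} k² = 263810 - 40425 = 223385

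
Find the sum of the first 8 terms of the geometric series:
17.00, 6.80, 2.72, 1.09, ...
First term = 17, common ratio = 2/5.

Sₙ = a(1 - rⁿ) / (1 - r)
S_8 = 17(1 - (2/5)^8) / (1 - (2/5))
S_8 = 17(1 - (256/390625)) / (3/5)
S_8 = 2212091/78125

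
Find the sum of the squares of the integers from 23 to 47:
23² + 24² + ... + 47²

Use ∑_{k=1}^{n} k² = n(n+1)(2n+1)/6, then subtract the first 22 terms.
∑_{k=1}^{47} k² = 47×48×95/6 = 35720
∑_{k=1}^{22} k² = 22×23×45/6 = 3795
∑_{k=23}^{47} k² = 35720 - 3795 = 31925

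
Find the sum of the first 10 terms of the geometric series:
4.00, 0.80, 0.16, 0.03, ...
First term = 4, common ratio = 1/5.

Sₙ = a(1 - rⁿ) / (1 - r)
S_10 = 4(1 - (1/5)^10) / (1 - (1/5))
S_10 = 4(1 - (1/9765625)) / (4/5)
S_10 = 9765624/1953125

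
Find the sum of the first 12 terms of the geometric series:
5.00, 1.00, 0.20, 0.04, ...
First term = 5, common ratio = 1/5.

Sₙ = a(1 - rⁿ) / (1 - r)
S_12 = 5(1 - (1/5)^12) / (1 - (1/5))
S_12 = 5(1 - (1/244140625)) / (4/5)
S_12 = 61035156/9765625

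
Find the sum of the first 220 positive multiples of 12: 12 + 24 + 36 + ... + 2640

Factor out 12: = 12(1 + 2 + ... + 220) = 12 × n(n+1)/2
= 12 × 220×221/2
= 12 × 24310
= 291720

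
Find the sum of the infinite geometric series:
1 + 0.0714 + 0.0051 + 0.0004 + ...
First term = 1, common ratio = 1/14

For |r| < 1, S = a / (1 - r)
S = 1 / (1 - (1/14))
S = 1 / (13/14)
S = 14/13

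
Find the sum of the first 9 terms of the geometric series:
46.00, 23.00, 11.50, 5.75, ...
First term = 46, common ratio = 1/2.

Sₙ = a(1 - rⁿ) / (1 - r)
S_9 = 46(1 - (1/2)^9) / (1 - (1/2))
S_9 = 46(1 - (1/512)) / (1/2)
S_9 = 11753/128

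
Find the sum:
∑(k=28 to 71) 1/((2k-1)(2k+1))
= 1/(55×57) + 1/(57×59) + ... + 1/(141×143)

Partial fractions: 1/((2k-1)(2k+1)) = (1/2)[1/(2k-1) - 1/(2k+1)]
The series telescopes:
= (1/2)[1/55 - 1/143]
= 4/715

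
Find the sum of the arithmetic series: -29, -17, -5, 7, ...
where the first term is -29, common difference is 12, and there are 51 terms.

Sₙ = n/2 × (first + last)
Last term = a + (n-1)d = -29 + (51-1)×12 = 571
S_51 = 51/2 × (-29 + 571)
S_51 = 51/2 × 542 = 13821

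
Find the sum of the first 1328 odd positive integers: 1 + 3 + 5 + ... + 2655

Sum of first n odd numbers = n²
= 1328²
= 1763584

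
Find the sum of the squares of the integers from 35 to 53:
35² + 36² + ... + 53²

Use ∑_{k=1}^{n} k² = n(n+1)(2n+1)/6, then subtract the first 34 terms.
∑_{k=1}^{53} k² = 53×54×107/6 = 51039
∑_{k=1}^{34} k² = 34×35×69/6 = 13685
∑_{k=35}^{53} k² = 51039 - 13685 = 37354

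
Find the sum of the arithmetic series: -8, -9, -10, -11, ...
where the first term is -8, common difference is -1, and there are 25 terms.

Sₙ = n/2 × (first + last)
Last term = a + (n-1)d = -8 + (25-1)×(-1) = -32
S_25 = 25/2 × (-8 + (-32))
S_25 = 25/2 × (-40) = -500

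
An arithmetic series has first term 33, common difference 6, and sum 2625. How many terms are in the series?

Using S = n/2 × [2a + (n-1)d]
2625 = n/2 × [2(33) + (n-1)(6)]
2625 = n/2 × [66 + 6n - 6]
5250 = n × [60 + 6n]
6n² + (60)n - 5250 = 0
Discriminant: Δ = (60)² - 4(6)(-5250) = 3600 + 126000 = 129600
√Δ = 360
n = [-(60) + √Δ] / (2·6) = (-60 + 360) / 12 = 300 / 12 = 25
(The negative root is discarded since n must be a positive integer.)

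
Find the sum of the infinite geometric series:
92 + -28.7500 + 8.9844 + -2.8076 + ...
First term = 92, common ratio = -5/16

For |r| < 1, S = a / (1 - r)
S = 92 / (1 - (-5/16))
S = 92 / (21/16)
S = 1472/21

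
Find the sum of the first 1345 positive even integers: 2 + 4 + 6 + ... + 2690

Sum of first n even numbers = n(n+1)
= 1345×1346
= 1810370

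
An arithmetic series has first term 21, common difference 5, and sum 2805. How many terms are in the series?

Using S = n/2 × [2a + (n-1)d]
2805 = n/2 × [2(21) + (n-1)(5)]
2805 = n/2 × [42 + 5n - 5]
5610 = n × [37 + 5n]
5n² + (37)n - 5610 = 0
Discriminant: Δ = (37)² - 4(5)(-5610) = 1369 + 112200 = 113569
√Δ = 337
n = [-(37) + √Δ] / (2·5) = (-37 + 337) / 10 = 300 / 10 = 30
(The negative root is discarded since n must be a positive integer.)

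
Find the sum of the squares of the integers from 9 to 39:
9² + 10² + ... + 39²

Use ∑_{k=1}^{n} k² = n(n+1)(2n+1)/6, then subtract the first 8 terms.
∑_{k=1}^{39} k² = 39×40×79/6 = 20540
∑_{k=1}^{8} k² = 8×9×17/6 = 204
∑_{k=9}^{39} k² = 20540 - 204 = 20336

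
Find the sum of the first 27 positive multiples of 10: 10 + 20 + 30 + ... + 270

Factor out 10: = 10(1 + 2 + ... + 27) = 10 × n(n+1)/2
= 10 × 27×28/2
= 10 × 378
= 3780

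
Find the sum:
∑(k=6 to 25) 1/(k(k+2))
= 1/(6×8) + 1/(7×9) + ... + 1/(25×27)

Partial fractions: 1/(k(k+2)) = (1/2)[1/k - 1/(k+2)]
Telescoping leaves the first two and last two terms:
= (1/2)[1/6 + 1/7 - 1/26 - 1/27]
= 575/4914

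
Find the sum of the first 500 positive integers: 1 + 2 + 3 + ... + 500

Formula: ∑k = n(n+1)/2
= 500×501/2
= 250500/2
= 125250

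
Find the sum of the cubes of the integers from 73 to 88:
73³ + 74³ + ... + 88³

Use ∑_{k=1}^{n} k³ = [n(n+1)/2]², then subtract the first 72 terms.
∑_{k=1}^{88} k³ = [88×89/2]² = 3916² = 15335056
∑_{k=1}^{72} k³ = [72×73/2]² = 2628² = 6906384
∑_{k=73}^{88} k³ = 15335056 - 6906384 = 8428672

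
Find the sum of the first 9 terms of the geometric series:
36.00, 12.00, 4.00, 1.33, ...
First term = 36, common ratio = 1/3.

Sₙ = a(1 - rⁿ) / (1 - r)
S_9 = 36(1 - (1/3)^9) / (1 - (1/3))
S_9 = 36(1 - (1/19683)) / (2/3)
S_9 = 39364/729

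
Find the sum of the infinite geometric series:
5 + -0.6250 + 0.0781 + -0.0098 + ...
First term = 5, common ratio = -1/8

For |r| < 1, S = a / (1 - r)
S = 5 / (1 - (-1/8))
S = 5 / (9/8)
S = 40/9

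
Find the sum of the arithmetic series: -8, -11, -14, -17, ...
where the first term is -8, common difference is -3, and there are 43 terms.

Sₙ = n/2 × (first + last)
Last term = a + (n-1)d = -8 + (43-1)×(-3) = -134
S_43 = 43/2 × (-8 + (-134))
S_43 = 43/2 × (-142) = -3053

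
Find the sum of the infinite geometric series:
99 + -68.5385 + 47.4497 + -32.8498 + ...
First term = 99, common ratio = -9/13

For |r| < 1, S = a / (1 - r)
S = 99 / (1 - (-9/13))
S = 99 / (22/13)
S = 117/2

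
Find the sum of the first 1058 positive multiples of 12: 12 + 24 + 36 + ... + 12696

Factor out 12: = 12(1 + 2 + ... + 1058) = 12 × n(n+1)/2
= 12 × 1058×1059/2
= 12 × 560211
= 6722532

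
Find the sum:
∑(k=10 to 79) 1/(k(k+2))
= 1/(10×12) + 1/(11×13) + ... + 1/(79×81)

Partial fractions: 1/(k(k+2)) = (1/2)[1/k - 1/(k+2)]
Telescoping leaves the first two and last two terms:
= (1/2)[1/10 + 1/11 - 1/80 - 1/81]
= 11837/142560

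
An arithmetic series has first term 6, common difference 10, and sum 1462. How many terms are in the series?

Using S = n/2 × [2a + (n-1)d]
1462 = n/2 × [2(6) + (n-1)(10)]
1462 = n/2 × [12 + 10n - 10]
2924 = n × [2 + 10n]
10n² + (2)n - 2924 = 0
Discriminant: Δ = (2)² - 4(10)(-2924) = 4 + 116960 = 116964
√Δ = 342
n = [-(2) + √Δ] / (2·10) = (-2 + 342) / 20 = 340 / 20 = 17
(The negative root is discarded since n must be a positive integer.)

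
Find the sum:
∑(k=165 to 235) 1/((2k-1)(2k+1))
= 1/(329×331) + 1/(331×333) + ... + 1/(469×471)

Partial fractions: 1/((2k-1)(2k+1)) = (1/2)[1/(2k-1) - 1/(2k+1)]
The series telescopes:
= (1/2)[1/329 - 1/471]
= 71/154959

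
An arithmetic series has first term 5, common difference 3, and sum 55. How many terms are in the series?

Using S = n/2 × [2a + (n-1)d]
55 = n/2 × [2(5) + (n-1)(3)]
55 = n/2 × [10 + 3n - 3]
110 = n × [7 + 3n]
3n² + (7)n - 110 = 0
Discriminant: Δ = (7)² - 4(3)(-110) = 49 + 1320 = 1369
√Δ = 37
n = [-(7) + √Δ] / (2·3) = (-7 + 37) / 6 = 30 / 6 = 5
(The negative root is discarded since n must be a positive integer.)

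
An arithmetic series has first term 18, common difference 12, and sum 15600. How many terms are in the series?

Using S = n/2 × [2a + (n-1)d]
15600 = n/2 × [2(18) + (n-1)(12)]
15600 = n/2 × [36 + 12n - 12]
31200 = n × [24 + 12n]
12n² + (24)n - 31200 = 0
Discriminant: Δ = (24)² - 4(12)(-31200) = 576 + 1497600 = 1498176
√Δ = 1224
n = [-(24) + √Δ] / (2·12) = (-24 + 1224) / 24 = 1200 / 24 = 50
(The negative root is discarded since n must be a positive integer.)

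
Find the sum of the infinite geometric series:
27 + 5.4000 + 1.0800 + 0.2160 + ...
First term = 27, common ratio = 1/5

For |r| < 1, S = a / (1 - r)
S = 27 / (1 - (1/5))
S = 27 / (4/5)
S = 135/4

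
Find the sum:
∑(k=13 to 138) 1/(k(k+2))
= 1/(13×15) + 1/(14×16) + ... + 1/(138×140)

Partial fractions: 1/(k(k+2)) = (1/2)[1/k - 1/(k+2)]
Telescoping leaves the first two and last two terms:
= (1/2)[1/13 + 1/14 - 1/139 - 1/140]
= 33903/505960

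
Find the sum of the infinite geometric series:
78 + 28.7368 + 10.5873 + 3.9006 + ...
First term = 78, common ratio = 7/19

For |r| < 1, S = a / (1 - r)
S = 78 / (1 - (7/19))
S = 78 / (12/19)
S = 247/2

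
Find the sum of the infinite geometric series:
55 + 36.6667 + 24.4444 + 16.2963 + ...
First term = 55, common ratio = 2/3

For |r| < 1, S = a / (1 - r)
S = 55 / (1 - (2/3))
S = 55 / (1/3)
S = 165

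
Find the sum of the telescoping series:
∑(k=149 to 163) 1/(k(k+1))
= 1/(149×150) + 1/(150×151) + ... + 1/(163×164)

Partial fractions: 1/(k(k+1)) = 1/k - 1/(k+1)
The series telescopes:
= (1/149 - 1/150) + (1/150 - 1/151) + ... + (1/163 - 1/164)
= 1/149 - 1/164
= 15/24436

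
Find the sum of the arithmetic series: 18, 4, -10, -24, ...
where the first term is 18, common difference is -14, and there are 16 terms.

Sₙ = n/2 × (first + last)
Last term = a + (n-1)d = 18 + (16-1)×(-14) = -192
S_16 = 16/2 × (18 + (-192))
S_16 = 16/2 × (-174) = -1392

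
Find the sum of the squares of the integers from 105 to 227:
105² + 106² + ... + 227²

Use ∑_{k=1}^{n} k² = n(n+1)(2n+1)/6, then subtract the first 104 terms.
∑_{k=1}^{227} k² = 227×228×455/6 = 3924830
∑_{k=1}^{104} k² = 104×105×209/6 = 380380
∑_{k=105}^{227} k² = 3924830 - 380380 = 3544450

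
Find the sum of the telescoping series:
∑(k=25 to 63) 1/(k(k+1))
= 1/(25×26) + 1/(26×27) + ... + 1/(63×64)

Partial fractions: 1/(k(k+1)) = 1/k - 1/(k+1)
The series telescopes:
= (1/25 - 1/26) + (1/26 - 1/27) + ... + (1/63 - 1/64)
= 1/25 - 1/64
= 39/1600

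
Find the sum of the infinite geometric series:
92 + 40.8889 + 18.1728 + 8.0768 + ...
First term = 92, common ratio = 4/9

For |r| < 1, S = a / (1 - r)
S = 92 / (1 - (4/9))
S = 92 / (5/9)
S = 828/5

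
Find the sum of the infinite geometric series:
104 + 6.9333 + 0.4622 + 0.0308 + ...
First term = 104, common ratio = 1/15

For |r| < 1, S = a / (1 - r)
S = 104 / (1 - (1/15))
S = 104 / (14/15)
S = 780/7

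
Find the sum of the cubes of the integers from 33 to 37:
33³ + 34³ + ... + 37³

Use ∑_{k=1}^{n} k³ = [n(n+1)/2]², then subtract the first 32 terms.
∑_{k=1}^{37} k³ = [37×38/2]² = 703² = 494209
∑_{k=1}^{32} k³ = [32×33/2]² = 528² = 278784
∑_{k=33}^{37} k³ = 494209 - 278784 = 215425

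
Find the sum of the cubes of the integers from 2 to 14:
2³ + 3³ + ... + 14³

Use ∑_{k=1}^{n} k³ = [n(n+1)/2]², then subtract the first 1 terms.
∑_{k=1}^{14} k³ = [14×15/2]² = 105² = 11025
∑_{k=1}^{1} k³ = [1×2/2]² = 1² = 1
∑_{k=2}^{14} k³ = 11025 - 1 = 11024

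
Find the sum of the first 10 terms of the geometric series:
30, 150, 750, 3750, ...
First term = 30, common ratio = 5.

Sₙ = a(1 - rⁿ) / (1 - r)
S_10 = 30(1 - 5^10) / (1 - 5)
S_10 = 30(1 - 9765625) / (-4)
S_10 = 73242180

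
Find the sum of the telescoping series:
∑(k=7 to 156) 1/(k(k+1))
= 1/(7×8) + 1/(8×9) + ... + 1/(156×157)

Partial fractions: 1/(k(k+1)) = 1/k - 1/(k+1)
The series telescopes:
= (1/7 - 1/8) + (1/8 - 1/9) + ... + (1/156 - 1/157)
= 1/7 - 1/157
= 150/1099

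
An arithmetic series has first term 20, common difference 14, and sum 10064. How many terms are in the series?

Using S = n/2 × [2a + (n-1)d]
10064 = n/2 × [2(20) + (n-1)(14)]
10064 = n/2 × [40 + 14n - 14]
20128 = n × [26 + 14n]
14n² + (26)n - 20128 = 0
Discriminant: Δ = (26)² - 4(14)(-20128) = 676 + 1127168 = 1127844
√Δ = 1062
n = [-(26) + √Δ] / (2·14) = (-26 + 1062) / 28 = 1036 / 28 = 37
(The negative root is discarded since n must be a positive integer.)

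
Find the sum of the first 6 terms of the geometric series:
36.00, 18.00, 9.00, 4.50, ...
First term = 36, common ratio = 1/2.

Sₙ = a(1 - rⁿ) / (1 - r)
S_6 = 36(1 - (1/2)^6) / (1 - (1/2))
S_6 = 36(1 - (1/64)) / (1/2)
S_6 = 567/8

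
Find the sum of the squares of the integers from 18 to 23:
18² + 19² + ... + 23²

Use ∑_{k=1}^{n} k² = n(n+1)(2n+1)/6, then subtract the first 17 terms.
∑_{k=1}^{23} k² = 23×24×47/6 = 4324
∑_{k=1}^{17} k² = 17×18×35/6 = 1785
∑_{k=18}^{23} k² = 4324 - 1785 = 2539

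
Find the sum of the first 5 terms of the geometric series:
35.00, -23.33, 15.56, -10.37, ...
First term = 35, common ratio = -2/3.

Sₙ = a(1 - rⁿ) / (1 - r)
S_5 = 35(1 - (-2/3)^5) / (1 - (-2/3))
S_5 = 35(1 - (-32/243)) / (5/3)
S_5 = 1925/81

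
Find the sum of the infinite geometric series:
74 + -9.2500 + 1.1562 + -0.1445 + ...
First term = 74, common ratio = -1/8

For |r| < 1, S = a / (1 - r)
S = 74 / (1 - (-1/8))
S = 74 / (9/8)
S = 592/9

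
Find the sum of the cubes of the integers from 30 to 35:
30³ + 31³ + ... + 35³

Use ∑_{k=1}^{n} k³ = [n(n+1)/2]², then subtract the first 29 terms.
∑_{k=1}^{35} k³ = [35×36/2]² = 630² = 396900
∑_{k=1}^{29} k³ = [29×30/2]² = 435² = 189225
∑_{k=30}^{35} k³ = 396900 - 189225 = 207675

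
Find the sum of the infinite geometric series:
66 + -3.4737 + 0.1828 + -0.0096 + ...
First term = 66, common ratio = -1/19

For |r| < 1, S = a / (1 - r)
S = 66 / (1 - (-1/19))
S = 66 / (20/19)
S = 627/10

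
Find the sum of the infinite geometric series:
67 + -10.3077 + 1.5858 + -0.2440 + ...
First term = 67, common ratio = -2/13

For |r| < 1, S = a / (1 - r)
S = 67 / (1 - (-2/13))
S = 67 / (15/13)
S = 871/15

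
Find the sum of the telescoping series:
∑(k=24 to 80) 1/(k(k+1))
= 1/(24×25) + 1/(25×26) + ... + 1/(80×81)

Partial fractions: 1/(k(k+1)) = 1/k - 1/(k+1)
The series telescopes:
= (1/24 - 1/25) + (1/25 - 1/26) + ... + (1/80 - 1/81)
= 1/24 - 1/81
= 19/648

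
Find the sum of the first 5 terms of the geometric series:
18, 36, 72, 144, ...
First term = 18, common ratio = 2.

Sₙ = a(1 - rⁿ) / (1 - r)
S_5 = 18(1 - 2^5) / (1 - 2)
S_5 = 18(1 - 32) / (-1)
S_5 = 558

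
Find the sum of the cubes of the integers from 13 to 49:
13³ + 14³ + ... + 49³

Use ∑_{k=1}^{n} k³ = [n(n+1)/2]², then subtract the first 12 terms.
∑_{k=1}^{49} k³ = [49×50/2]² = 1225² = 1500625
∑_{k=1}^{12} k³ = [12×13/2]² = 78² = 6084
∑_{k=13}^{49} k³ = 1500625 - 6084 = 1494541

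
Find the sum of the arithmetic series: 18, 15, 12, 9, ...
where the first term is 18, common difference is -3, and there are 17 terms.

Sₙ = n/2 × (first + last)
Last term = a + (n-1)d = 18 + (17-1)×(-3) = -30
S_17 = 17/2 × (18 + (-30))
S_17 = 17/2 × (-12) = -102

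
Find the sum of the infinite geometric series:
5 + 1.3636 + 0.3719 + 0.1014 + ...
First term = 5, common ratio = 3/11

For |r| < 1, S = a / (1 - r)
S = 5 / (1 - (3/11))
S = 5 / (8/11)
S = 55/8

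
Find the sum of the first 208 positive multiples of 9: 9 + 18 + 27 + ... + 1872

Factor out 9: = 9(1 + 2 + ... + 208) = 9 × n(n+1)/2
= 9 × 208×209/2
= 9 × 21736
= 195624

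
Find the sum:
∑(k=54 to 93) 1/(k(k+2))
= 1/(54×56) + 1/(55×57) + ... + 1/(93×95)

Partial fractions: 1/(k(k+2)) = (1/2)[1/k - 1/(k+2)]
Telescoping leaves the first two and last two terms:
= (1/2)[1/54 + 1/55 - 1/94 - 1/95]
= 10301/1326105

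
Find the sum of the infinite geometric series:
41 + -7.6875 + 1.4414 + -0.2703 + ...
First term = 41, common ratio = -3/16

For |r| < 1, S = a / (1 - r)
S = 41 / (1 - (-3/16))
S = 41 / (19/16)
S = 656/19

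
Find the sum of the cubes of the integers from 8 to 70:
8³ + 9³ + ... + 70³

Use ∑_{k=1}^{n} k³ = [n(n+1)/2]², then subtract the first 7 terms.
∑_{k=1}^{70} k³ = [70×71/2]² = 2485² = 6175225
∑_{k=1}^{7} k³ = [7×8/2]² = 28² = 784
∑_{k=8}^{70} k³ = 6175225 - 784 = 6174441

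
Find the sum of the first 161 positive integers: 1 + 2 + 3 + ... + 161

Formula: ∑k = n(n+1)/2
= 161×162/2
= 26082/2
= 13041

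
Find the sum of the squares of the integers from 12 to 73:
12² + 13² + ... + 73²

Use ∑_{k=1}^{n} k² = n(n+1)(2n+1)/6, then subtract the first 11 terms.
∑_{k=1}^{73} k² = 73×74×147/6 = 132349
∑_{k=1}^{11} k² = 11×12×23/6 = 506
∑_{k=12}^{73} k² = 132349 - 506 = 131843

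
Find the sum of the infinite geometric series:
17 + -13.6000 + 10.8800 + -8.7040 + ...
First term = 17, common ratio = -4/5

For |r| < 1, S = a / (1 - r)
S = 17 / (1 - (-4/5))
S = 17 / (9/5)
S = 85/9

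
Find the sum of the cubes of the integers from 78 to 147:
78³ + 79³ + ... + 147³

Use ∑_{k=1}^{n} k³ = [n(n+1)/2]², then subtract the first 77 terms.
∑_{k=1}^{147} k³ = [147×148/2]² = 10878² = 118330884
∑_{k=1}^{77} k³ = [77×78/2]² = 3003² = 9018009
∑_{k=78}^{147} k³ = 118330884 - 9018009 = 109312875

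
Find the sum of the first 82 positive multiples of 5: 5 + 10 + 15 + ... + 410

Factor out 5: = 5(1 + 2 + ... + 82) = 5 × n(n+1)/2
= 5 × 82×83/2
= 5 × 3403
= 17015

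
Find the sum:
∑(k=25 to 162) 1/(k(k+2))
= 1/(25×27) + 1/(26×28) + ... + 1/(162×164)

Partial fractions: 1/(k(k+2)) = (1/2)[1/k - 1/(k+2)]
Telescoping leaves the first two and last two terms:
= (1/2)[1/25 + 1/26 - 1/163 - 1/164]
= 575391/17375800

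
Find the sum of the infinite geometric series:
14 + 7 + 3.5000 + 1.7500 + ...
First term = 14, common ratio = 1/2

For |r| < 1, S = a / (1 - r)
S = 14 / (1 - (1/2))
S = 14 / (1/2)
S = 28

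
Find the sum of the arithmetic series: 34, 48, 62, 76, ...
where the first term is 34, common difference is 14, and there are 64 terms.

Sₙ = n/2 × (first + last)
Last term = a + (n-1)d = 34 + (64-1)×14 = 916
S_64 = 64/2 × (34 + 916)
S_64 = 64/2 × 950 = 30400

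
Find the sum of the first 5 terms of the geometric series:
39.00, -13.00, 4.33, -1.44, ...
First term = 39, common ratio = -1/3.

Sₙ = a(1 - rⁿ) / (1 - r)
S_5 = 39(1 - (-1/3)^5) / (1 - (-1/3))
S_5 = 39(1 - (-1/243)) / (4/3)
S_5 = 793/27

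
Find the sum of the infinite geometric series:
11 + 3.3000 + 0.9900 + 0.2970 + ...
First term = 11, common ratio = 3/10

For |r| < 1, S = a / (1 - r)
S = 11 / (1 - (3/10))
S = 11 / (7/10)
S = 110/7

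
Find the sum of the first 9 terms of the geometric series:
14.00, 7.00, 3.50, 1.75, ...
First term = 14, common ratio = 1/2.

Sₙ = a(1 - rⁿ) / (1 - r)
S_9 = 14(1 - (1/2)^9) / (1 - (1/2))
S_9 = 14(1 - (1/512)) / (1/2)
S_9 = 3577/128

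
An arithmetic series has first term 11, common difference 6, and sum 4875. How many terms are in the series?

Using S = n/2 × [2a + (n-1)d]
4875 = n/2 × [2(11) + (n-1)(6)]
4875 = n/2 × [22 + 6n - 6]
9750 = n × [16 + 6n]
6n² + (16)n - 9750 = 0
Discriminant: Δ = (16)² - 4(6)(-9750) = 256 + 234000 = 234256
√Δ = 484
n = [-(16) + √Δ] / (2·6) = (-16 + 484) / 12 = 468 / 12 = 39
(The negative root is discarded since n must be a positive integer.)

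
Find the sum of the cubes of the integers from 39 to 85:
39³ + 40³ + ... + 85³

Use ∑_{k=1}^{n} k³ = [n(n+1)/2]², then subtract the first 38 terms.
∑_{k=1}^{85} k³ = [85×86/2]² = 3655² = 13359025
∑_{k=1}^{38} k³ = [38×39/2]² = 741² = 549081
∑_{k=39}^{85} k³ = 13359025 - 549081 = 12809944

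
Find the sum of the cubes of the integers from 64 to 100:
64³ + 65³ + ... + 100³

Use ∑_{k=1}^{n} k³ = [n(n+1)/2]², then subtract the first 63 terms.
∑_{k=1}^{100} k³ = [100×101/2]² = 5050² = 25502500
∑_{k=1}^{63} k³ = [63×64/2]² = 2016² = 4064256
∑_{k=64}^{100} k³ = 25502500 - 4064256 = 21438244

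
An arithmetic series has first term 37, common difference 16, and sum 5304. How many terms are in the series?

Using S = n/2 × [2a + (n-1)d]
5304 = n/2 × [2(37) + (n-1)(16)]
5304 = n/2 × [74 + 16n - 16]
10608 = n × [58 + 16n]
16n² + (58)n - 10608 = 0
Discriminant: Δ = (58)² - 4(16)(-10608) = 3364 + 678912 = 682276
√Δ = 826
n = [-(58) + √Δ] / (2·16) = (-58 + 826) / 32 = 768 / 32 = 24
(The negative root is discarded since n must be a positive integer.)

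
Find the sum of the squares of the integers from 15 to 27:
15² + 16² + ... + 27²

Use ∑_{k=1}^{n} k² = n(n+1)(2n+1)/6, then subtract the first 14 terms.
∑_{k=1}^{27} k² = 27×28×55/6 = 6930
∑_{k=1}^{14} k² = 14×15×29/6 = 1015
∑_{k=15}^{27} k² = 6930 - 1015 = 5915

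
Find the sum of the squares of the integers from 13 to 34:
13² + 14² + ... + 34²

Use ∑_{k=1}^{n} k² = n(n+1)(2n+1)/6, then subtract the first 12 terms.
∑_{k=1}^{34} k² = 34×35×69/6 = 13685
∑_{k=1}^{12} k² = 12×13×25/6 = 650
∑_{k=13}^{34} k² = 13685 - 650 = 13035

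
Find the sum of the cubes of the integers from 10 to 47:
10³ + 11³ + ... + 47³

Use ∑_{k=1}^{n} k³ = [n(n+1)/2]², then subtract the first 9 terms.
∑_{k=1}^{47} k³ = [47×48/2]² = 1128² = 1272384
∑_{k=1}^{9} k³ = [9×10/2]² = 45² = 2025
∑_{k=10}^{47} k³ = 1272384 - 2025 = 1270359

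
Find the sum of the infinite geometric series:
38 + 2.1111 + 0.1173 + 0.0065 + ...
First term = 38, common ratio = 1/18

For |r| < 1, S = a / (1 - r)
S = 38 / (1 - (1/18))
S = 38 / (17/18)
S = 684/17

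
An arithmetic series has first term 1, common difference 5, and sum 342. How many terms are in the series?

Using S = n/2 × [2a + (n-1)d]
342 = n/2 × [2(1) + (n-1)(5)]
342 = n/2 × [2 + 5n - 5]
684 = n × [-3 + 5n]
5n² + (-3)n - 684 = 0
Discriminant: Δ = (-3)² - 4(5)(-684) = 9 + 13680 = 13689
√Δ = 117
n = [-(-3) + √Δ] / (2·5) = (3 + 117) / 10 = 120 / 10 = 12
(The negative root is discarded since n must be a positive integer.)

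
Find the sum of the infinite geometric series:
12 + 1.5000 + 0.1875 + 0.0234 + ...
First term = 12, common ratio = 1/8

For |r| < 1, S = a / (1 - r)
S = 12 / (1 - (1/8))
S = 12 / (7/8)
S = 96/7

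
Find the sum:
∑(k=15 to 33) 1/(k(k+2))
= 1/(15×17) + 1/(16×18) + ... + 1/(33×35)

Partial fractions: 1/(k(k+2)) = (1/2)[1/k - 1/(k+2)]
Telescoping leaves the first two and last two terms:
= (1/2)[1/15 + 1/16 - 1/34 - 1/35]
= 2033/57120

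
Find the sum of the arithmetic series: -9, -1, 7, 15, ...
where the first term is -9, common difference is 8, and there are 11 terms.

Sₙ = n/2 × (first + last)
Last term = a + (n-1)d = -9 + (11-1)×8 = 71
S_11 = 11/2 × (-9 + 71)
S_11 = 11/2 × 62 = 341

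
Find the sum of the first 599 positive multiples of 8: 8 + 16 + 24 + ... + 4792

Factor out 8: = 8(1 + 2 + ... + 599) = 8 × n(n+1)/2
= 8 × 599×600/2
= 8 × 179700
= 1437600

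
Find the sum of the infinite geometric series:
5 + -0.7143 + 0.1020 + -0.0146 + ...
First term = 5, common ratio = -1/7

For |r| < 1, S = a / (1 - r)
S = 5 / (1 - (-1/7))
S = 5 / (8/7)
S = 35/8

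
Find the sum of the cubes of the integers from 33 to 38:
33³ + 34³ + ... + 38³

Use ∑_{k=1}^{n} k³ = [n(n+1)/2]², then subtract the first 32 terms.
∑_{k=1}^{38} k³ = [38×39/2]² = 741² = 549081
∑_{k=1}^{32} k³ = [32×33/2]² = 528² = 278784
∑_{k=33}^{38} k³ = 549081 - 278784 = 270297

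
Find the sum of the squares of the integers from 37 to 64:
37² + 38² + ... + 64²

Use ∑_{k=1}^{n} k² = n(n+1)(2n+1)/6, then subtract the first 36 terms.
∑_{k=1}^{64} k² = 64×65×129/6 = 89440
∑_{k=1}^{36} k² = 36×37×73/6 = 16206
∑_{k=37}^{64} k² = 89440 - 16206 = 73234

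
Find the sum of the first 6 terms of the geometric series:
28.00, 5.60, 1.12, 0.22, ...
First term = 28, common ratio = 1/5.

Sₙ = a(1 - rⁿ) / (1 - r)
S_6 = 28(1 - (1/5)^6) / (1 - (1/5))
S_6 = 28(1 - (1/15625)) / (4/5)
S_6 = 109368/3125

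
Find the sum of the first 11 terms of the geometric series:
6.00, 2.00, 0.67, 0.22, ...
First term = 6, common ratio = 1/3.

Sₙ = a(1 - rⁿ) / (1 - r)
S_11 = 6(1 - (1/3)^11) / (1 - (1/3))
S_11 = 6(1 - (1/177147)) / (2/3)
S_11 = 177146/19683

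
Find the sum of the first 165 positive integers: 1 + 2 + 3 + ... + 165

Formula: ∑k = n(n+1)/2
= 165×166/2
= 27390/2
= 13695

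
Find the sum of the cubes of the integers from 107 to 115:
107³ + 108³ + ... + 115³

Use ∑_{k=1}^{n} k³ = [n(n+1)/2]², then subtract the first 106 terms.
∑_{k=1}^{115} k³ = [115×116/2]² = 6670² = 44488900
∑_{k=1}^{106} k³ = [106×107/2]² = 5671² = 32160241
∑_{k=107}^{115} k³ = 44488900 - 32160241 = 12328659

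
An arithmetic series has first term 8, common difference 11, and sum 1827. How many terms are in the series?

Using S = n/2 × [2a + (n-1)d]
1827 = n/2 × [2(8) + (n-1)(11)]
1827 = n/2 × [16 + 11n - 11]
3654 = n × [5 + 11n]
11n² + (5)n - 3654 = 0
Discriminant: Δ = (5)² - 4(11)(-3654) = 25 + 160776 = 160801
√Δ = 401
n = [-(5) + √Δ] / (2·11) = (-5 + 401) / 22 = 396 / 22 = 18
(The negative root is discarded since n must be a positive integer.)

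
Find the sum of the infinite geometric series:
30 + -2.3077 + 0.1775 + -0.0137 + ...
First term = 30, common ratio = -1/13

For |r| < 1, S = a / (1 - r)
S = 30 / (1 - (-1/13))
S = 30 / (14/13)
S = 195/7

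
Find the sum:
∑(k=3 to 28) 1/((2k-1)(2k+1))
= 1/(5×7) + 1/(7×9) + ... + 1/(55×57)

Partial fractions: 1/((2k-1)(2k+1)) = (1/2)[1/(2k-1) - 1/(2k+1)]
The series telescopes:
= (1/2)[1/5 - 1/57]
= 26/285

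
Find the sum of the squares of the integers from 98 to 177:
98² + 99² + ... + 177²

Use ∑_{k=1}^{n} k² = n(n+1)(2n+1)/6, then subtract the first 97 terms.
∑_{k=1}^{177} k² = 177×178×355/6 = 1864105
∑_{k=1}^{97} k² = 97×98×195/6 = 308945
∑_{k=98}^{177} k² = 1864105 - 308945 = 1555160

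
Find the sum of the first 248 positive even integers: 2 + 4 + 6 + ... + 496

Sum of first n even numbers = n(n+1)
= 248×249
= 61752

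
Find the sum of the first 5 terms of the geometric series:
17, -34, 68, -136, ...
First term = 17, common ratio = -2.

Sₙ = a(1 - rⁿ) / (1 - r)
S_5 = 17(1 - (-2)^5) / (1 - (-2))
S_5 = 17(1 - (-32)) / (3)
S_5 = 187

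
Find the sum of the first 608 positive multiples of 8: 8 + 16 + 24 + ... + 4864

Factor out 8: = 8(1 + 2 + ... + 608) = 8 × n(n+1)/2
= 8 × 608×609/2
= 8 × 185136
= 1481088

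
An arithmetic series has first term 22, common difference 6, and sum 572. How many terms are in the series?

Using S = n/2 × [2a + (n-1)d]
572 = n/2 × [2(22) + (n-1)(6)]
572 = n/2 × [44 + 6n - 6]
1144 = n × [38 + 6n]
6n² + (38)n - 1144 = 0
Discriminant: Δ = (38)² - 4(6)(-1144) = 1444 + 27456 = 28900
√Δ = 170
n = [-(38) + √Δ] / (2·6) = (-38 + 170) / 12 = 132 / 12 = 11
(The negative root is discarded since n must be a positive integer.)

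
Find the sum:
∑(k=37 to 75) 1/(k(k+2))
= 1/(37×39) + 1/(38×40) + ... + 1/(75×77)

Partial fractions: 1/(k(k+2)) = (1/2)[1/k - 1/(k+2)]
Telescoping leaves the first two and last two terms:
= (1/2)[1/37 + 1/38 - 1/76 - 1/77]
= 5889/433048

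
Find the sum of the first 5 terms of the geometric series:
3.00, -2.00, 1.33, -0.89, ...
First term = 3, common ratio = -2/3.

Sₙ = a(1 - rⁿ) / (1 - r)
S_5 = 3(1 - (-2/3)^5) / (1 - (-2/3))
S_5 = 3(1 - (-32/243)) / (5/3)
S_5 = 55/27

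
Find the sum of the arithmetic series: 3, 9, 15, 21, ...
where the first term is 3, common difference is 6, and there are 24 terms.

Sₙ = n/2 × (first + last)
Last term = a + (n-1)d = 3 + (24-1)×6 = 141
S_24 = 24/2 × (3 + 141)
S_24 = 24/2 × 144 = 1728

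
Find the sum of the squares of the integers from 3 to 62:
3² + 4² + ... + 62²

Use ∑_{k=1}^{n} k² = n(n+1)(2n+1)/6, then subtract the first 2 terms.
∑_{k=1}^{62} k² = 62×63×125/6 = 81375
∑_{k=1}^{2} k² = 2×3×5/6 = 5
∑_{k=3}^{62} k² = 81375 - 5 = 81370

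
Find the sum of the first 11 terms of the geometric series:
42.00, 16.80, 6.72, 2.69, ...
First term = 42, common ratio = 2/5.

Sₙ = a(1 - rⁿ) / (1 - r)
S_11 = 42(1 - (2/5)^11) / (1 - (2/5))
S_11 = 42(1 - (2048/48828125)) / (3/5)
S_11 = 683565078/9765625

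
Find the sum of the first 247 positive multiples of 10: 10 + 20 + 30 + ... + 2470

Factor out 10: = 10(1 + 2 + ... + 247) = 10 × n(n+1)/2
= 10 × 247×248/2
= 10 × 30628
= 306280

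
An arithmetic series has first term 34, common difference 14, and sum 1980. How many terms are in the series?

Using S = n/2 × [2a + (n-1)d]
1980 = n/2 × [2(34) + (n-1)(14)]
1980 = n/2 × [68 + 14n - 14]
3960 = n × [54 + 14n]
14n² + (54)n - 3960 = 0
Discriminant: Δ = (54)² - 4(14)(-3960) = 2916 + 221760 = 224676
√Δ = 474
n = [-(54) + √Δ] / (2·14) = (-54 + 474) / 28 = 420 / 28 = 15
(The negative root is discarded since n must be a positive integer.)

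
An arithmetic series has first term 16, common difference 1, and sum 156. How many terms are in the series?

Using S = n/2 × [2a + (n-1)d]
156 = n/2 × [2(16) + (n-1)(1)]
156 = n/2 × [32 + 1n - 1]
312 = n × [31 + 1n]
1n² + (31)n - 312 = 0
Discriminant: Δ = (31)² - 4(1)(-312) = 961 + 1248 = 2209
√Δ = 47
n = [-(31) + √Δ] / (2·1) = (-31 + 47) / 2 = 16 / 2 = 8
(The negative root is discarded since n must be a positive integer.)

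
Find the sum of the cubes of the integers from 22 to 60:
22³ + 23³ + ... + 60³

Use ∑_{k=1}^{n} k³ = [n(n+1)/2]², then subtract the first 21 terms.
∑_{k=1}^{60} k³ = [60×61/2]² = 1830² = 3348900
∑_{k=1}^{21} k³ = [21×22/2]² = 231² = 53361
∑_{k=22}^{60} k³ = 3348900 - 53361 = 3295539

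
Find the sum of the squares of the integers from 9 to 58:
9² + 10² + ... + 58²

Use ∑_{k=1}^{n} k² = n(n+1)(2n+1)/6, then subtract the first 8 terms.
∑_{k=1}^{58} k² = 58×59×117/6 = 66729
∑_{k=1}^{8} k² = 8×9×17/6 = 204
∑_{k=9}^{58} k² = 66729 - 204 = 66525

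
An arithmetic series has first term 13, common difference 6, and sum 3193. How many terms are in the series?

Using S = n/2 × [2a + (n-1)d]
3193 = n/2 × [2(13) + (n-1)(6)]
3193 = n/2 × [26 + 6n - 6]
6386 = n × [20 + 6n]
6n² + (20)n - 6386 = 0
Discriminant: Δ = (20)² - 4(6)(-6386) = 400 + 153264 = 153664
√Δ = 392
n = [-(20) + √Δ] / (2·6) = (-20 + 392) / 12 = 372 / 12 = 31
(The negative root is discarded since n must be a positive integer.)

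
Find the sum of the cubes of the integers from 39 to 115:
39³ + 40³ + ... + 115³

Use ∑_{k=1}^{n} k³ = [n(n+1)/2]², then subtract the first 38 terms.
∑_{k=1}^{115} k³ = [115×116/2]² = 6670² = 44488900
∑_{k=1}^{38} k³ = [38×39/2]² = 741² = 549081
∑_{k=39}^{115} k³ = 44488900 - 549081 = 43939819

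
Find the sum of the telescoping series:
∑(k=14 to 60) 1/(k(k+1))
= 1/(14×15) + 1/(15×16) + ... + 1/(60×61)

Partial fractions: 1/(k(k+1)) = 1/k - 1/(k+1)
The series telescopes:
= (1/14 - 1/15) + (1/15 - 1/16) + ... + (1/60 - 1/61)
= 1/14 - 1/61
= 47/854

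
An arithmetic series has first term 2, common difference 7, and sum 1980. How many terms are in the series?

Using S = n/2 × [2a + (n-1)d]
1980 = n/2 × [2(2) + (n-1)(7)]
1980 = n/2 × [4 + 7n - 7]
3960 = n × [-3 + 7n]
7n² + (-3)n - 3960 = 0
Discriminant: Δ = (-3)² - 4(7)(-3960) = 9 + 110880 = 110889
√Δ = 333
n = [-(-3) + √Δ] / (2·7) = (3 + 333) / 14 = 336 / 14 = 24
(The negative root is discarded since n must be a positive integer.)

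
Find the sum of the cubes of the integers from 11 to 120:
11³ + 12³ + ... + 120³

Use ∑_{k=1}^{n} k³ = [n(n+1)/2]², then subtract the first 10 terms.
∑_{k=1}^{120} k³ = [120×121/2]² = 7260² = 52707600
∑_{k=1}^{10} k³ = [10×11/2]² = 55² = 3025
∑_{k=11}^{120} k³ = 52707600 - 3025 = 52704575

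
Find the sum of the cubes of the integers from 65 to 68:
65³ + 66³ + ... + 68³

Use ∑_{k=1}^{n} k³ = [n(n+1)/2]², then subtract the first 64 terms.
∑_{k=1}^{68} k³ = [68×69/2]² = 2346² = 5503716
∑_{k=1}^{64} k³ = [64×65/2]² = 2080² = 4326400
∑_{k=65}^{68} k³ = 5503716 - 4326400 = 1177316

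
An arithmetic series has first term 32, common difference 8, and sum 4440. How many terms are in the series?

Using S = n/2 × [2a + (n-1)d]
4440 = n/2 × [2(32) + (n-1)(8)]
4440 = n/2 × [64 + 8n - 8]
8880 = n × [56 + 8n]
8n² + (56)n - 8880 = 0
Discriminant: Δ = (56)² - 4(8)(-8880) = 3136 + 284160 = 287296
√Δ = 536
n = [-(56) + √Δ] / (2·8) = (-56 + 536) / 16 = 480 / 16 = 30
(The negative root is discarded since n must be a positive integer.)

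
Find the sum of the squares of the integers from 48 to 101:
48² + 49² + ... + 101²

Use ∑_{k=1}^{n} k² = n(n+1)(2n+1)/6, then subtract the first 47 terms.
∑_{k=1}^{101} k² = 101×102×203/6 = 348551
∑_{k=1}^{47} k² = 47×48×95/6 = 35720
∑_{k=48}^{101} k² = 348551 - 35720 = 312831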